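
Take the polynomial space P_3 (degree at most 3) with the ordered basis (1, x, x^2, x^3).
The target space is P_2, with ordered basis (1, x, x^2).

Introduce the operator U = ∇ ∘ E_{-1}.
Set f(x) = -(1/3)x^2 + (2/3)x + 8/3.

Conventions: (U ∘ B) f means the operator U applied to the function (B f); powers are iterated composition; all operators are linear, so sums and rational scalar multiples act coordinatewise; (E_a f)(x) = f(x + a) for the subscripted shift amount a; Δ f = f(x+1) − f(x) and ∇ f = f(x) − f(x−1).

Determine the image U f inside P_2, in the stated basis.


the image equals g(x) = -(2/3)x + 5/3

E_{-1} f = -(1/3)x^2 + (4/3)x + 5/3
∇ E_{-1} f = -(2/3)x + 5/3


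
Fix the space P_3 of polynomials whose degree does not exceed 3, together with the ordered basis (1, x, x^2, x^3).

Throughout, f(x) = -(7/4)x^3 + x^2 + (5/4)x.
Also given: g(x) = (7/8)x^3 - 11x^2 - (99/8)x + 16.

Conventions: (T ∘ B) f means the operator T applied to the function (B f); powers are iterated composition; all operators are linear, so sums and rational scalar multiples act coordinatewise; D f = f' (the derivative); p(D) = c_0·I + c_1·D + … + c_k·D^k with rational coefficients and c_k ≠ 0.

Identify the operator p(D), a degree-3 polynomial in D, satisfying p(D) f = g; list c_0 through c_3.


p(D) = -(1/2)·I + 2·D + (3/2)·D^2 − D^3, i.e. c_0 = -1/2, c_1 = 2, c_2 = 3/2, c_3 = -1

D^0 f = -(7/4)x^3 + x^2 + (5/4)x
D^1 f = -(21/4)x^2 + 2x + 5/4
D^2 f = -(21/2)x + 2
D^3 f = -21/2
matching coefficients of g against c_0 f + c_1 Df + … from the top degree down determines the c_i
solution: c_0 = -1/2, c_1 = 2, c_2 = 3/2, c_3 = -1


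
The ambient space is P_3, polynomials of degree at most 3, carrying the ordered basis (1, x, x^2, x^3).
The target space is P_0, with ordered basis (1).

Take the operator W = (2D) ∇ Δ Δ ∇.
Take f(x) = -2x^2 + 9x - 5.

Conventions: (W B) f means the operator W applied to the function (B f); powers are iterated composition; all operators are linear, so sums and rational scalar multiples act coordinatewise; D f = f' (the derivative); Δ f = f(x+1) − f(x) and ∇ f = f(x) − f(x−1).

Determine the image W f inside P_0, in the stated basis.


the result is g(x) = 0

∇ f = -4x + 11
Δ ∇ f = -4
Δ Δ ∇ f = 0
∇ (Δ Δ ∇) f = 0
D ∇ (Δ Δ ∇) f = 0
(2D) ∇ (Δ Δ ∇) f = 0


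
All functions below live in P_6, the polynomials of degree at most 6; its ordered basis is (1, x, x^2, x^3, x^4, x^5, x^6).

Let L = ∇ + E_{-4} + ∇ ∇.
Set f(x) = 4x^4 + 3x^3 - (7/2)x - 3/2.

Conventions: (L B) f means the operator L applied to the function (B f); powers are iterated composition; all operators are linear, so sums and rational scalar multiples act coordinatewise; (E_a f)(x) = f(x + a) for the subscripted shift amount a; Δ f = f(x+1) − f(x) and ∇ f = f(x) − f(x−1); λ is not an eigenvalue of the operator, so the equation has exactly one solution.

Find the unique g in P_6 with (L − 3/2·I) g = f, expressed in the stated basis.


g(x) = -8x^4 + 186x^3 - 4980x^2 + 83155x - 698219

write g with unknown coordinates in the stated basis and equate coefficients in (L − 3/2·I) g = f
solving from the highest basis element down gives g = -8x^4 + 186x^3 - 4980x^2 + 83155x - 698219
check: L g = -8x^4 + 282x^3 - 7470x^2 + 124729x - 1047330
so L g − 3/2·g = 4x^4 + 3x^3 - (7/2)x - 3/2 = f ✓


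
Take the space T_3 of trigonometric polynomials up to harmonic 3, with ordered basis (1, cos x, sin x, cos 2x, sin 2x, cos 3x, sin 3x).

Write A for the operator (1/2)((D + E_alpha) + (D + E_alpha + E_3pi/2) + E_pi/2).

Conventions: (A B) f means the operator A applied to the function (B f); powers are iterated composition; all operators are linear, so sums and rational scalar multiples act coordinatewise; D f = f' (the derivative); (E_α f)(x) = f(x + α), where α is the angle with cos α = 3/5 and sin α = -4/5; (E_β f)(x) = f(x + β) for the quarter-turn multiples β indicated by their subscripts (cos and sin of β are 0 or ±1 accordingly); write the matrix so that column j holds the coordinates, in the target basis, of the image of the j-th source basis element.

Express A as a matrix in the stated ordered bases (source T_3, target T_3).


image of 1: 2
image of cos x: (3/5)cos x - (1/5)sin x
image of sin x: (1/5)cos x + (3/5)sin x
image of cos 2x: -(32/25)cos 2x - (26/25)sin 2x
image of sin 2x: (26/25)cos 2x - (32/25)sin 2x
image of cos 3x: -(117/125)cos 3x - (331/125)sin 3x
image of sin 3x: (331/125)cos 3x - (117/125)sin 3x
each image's coordinates form column j of the matrix

the matrix is [[2, 0, 0, 0, 0, 0, 0]; [0, 3/5, 1/5, 0, 0, 0, 0]; [0, -1/5, 3/5, 0, 0, 0, 0]; [0, 0, 0, -32/25, 26/25, 0, 0]; [0, 0, 0, -26/25, -32/25, 0, 0]; [0, 0, 0, 0, 0, -117/125, 331/125]; [0, 0, 0, 0, 0, -331/125, -117/125]] (rows listed top to bottom)


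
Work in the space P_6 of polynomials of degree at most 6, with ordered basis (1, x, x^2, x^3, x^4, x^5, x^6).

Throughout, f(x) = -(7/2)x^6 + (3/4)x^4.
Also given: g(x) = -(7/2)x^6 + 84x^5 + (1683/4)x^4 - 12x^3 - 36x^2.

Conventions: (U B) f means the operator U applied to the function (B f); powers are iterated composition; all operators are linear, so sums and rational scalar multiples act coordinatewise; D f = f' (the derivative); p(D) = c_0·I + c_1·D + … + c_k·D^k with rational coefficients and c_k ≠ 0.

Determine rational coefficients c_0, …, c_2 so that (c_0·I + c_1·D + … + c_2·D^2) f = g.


D^0 f = -(7/2)x^6 + (3/4)x^4
D^1 f = -21x^5 + 3x^3
D^2 f = -105x^4 + 9x^2
matching coefficients of g against c_0 f + c_1 Df + … from the top degree down determines the c_i
solution: c_0 = 1, c_1 = -4, c_2 = -4

c_0 = 1, c_1 = -4, c_2 = -4


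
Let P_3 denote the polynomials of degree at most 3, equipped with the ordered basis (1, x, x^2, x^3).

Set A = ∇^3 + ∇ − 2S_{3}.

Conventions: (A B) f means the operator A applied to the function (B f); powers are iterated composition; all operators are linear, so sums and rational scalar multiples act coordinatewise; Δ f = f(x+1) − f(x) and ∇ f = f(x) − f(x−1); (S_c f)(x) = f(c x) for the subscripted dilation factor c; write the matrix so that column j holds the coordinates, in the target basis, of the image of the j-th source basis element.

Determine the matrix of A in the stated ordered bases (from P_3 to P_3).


the matrix is [[-2, 1, -1, 7]; [0, -6, 2, -3]; [0, 0, -18, 3]; [0, 0, 0, -54]] (rows listed top to bottom)

image of 1: -2
image of x: -6x + 1
image of x^2: -18x^2 + 2x - 1
image of x^3: -54x^3 + 3x^2 - 3x + 7
each image's coordinates form column j of the matrix


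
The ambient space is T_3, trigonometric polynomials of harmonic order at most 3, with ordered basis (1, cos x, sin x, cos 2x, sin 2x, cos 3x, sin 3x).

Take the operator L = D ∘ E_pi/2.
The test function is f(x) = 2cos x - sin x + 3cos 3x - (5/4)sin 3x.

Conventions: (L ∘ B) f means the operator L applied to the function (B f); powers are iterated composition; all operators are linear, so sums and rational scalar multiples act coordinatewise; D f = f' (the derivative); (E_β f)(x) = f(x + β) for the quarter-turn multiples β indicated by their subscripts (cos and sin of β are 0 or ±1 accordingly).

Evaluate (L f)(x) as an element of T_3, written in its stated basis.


E_pi/2 f = -cos x - 2sin x + (5/4)cos 3x + 3sin 3x
D E_pi/2 f = -2cos x + sin x + 9cos 3x - (15/4)sin 3x

g(x) = -2cos x + sin x + 9cos 3x - (15/4)sin 3x


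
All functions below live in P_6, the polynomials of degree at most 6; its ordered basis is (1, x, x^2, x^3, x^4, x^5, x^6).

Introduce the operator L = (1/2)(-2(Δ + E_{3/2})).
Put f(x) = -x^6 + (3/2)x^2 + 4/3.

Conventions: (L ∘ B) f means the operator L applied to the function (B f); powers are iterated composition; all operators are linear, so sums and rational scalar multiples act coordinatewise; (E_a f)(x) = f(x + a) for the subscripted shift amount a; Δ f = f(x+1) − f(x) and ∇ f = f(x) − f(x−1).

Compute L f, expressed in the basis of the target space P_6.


Δ f = -6x^5 - 15x^4 - 20x^3 - 15x^2 - 3x + 1/2
E_{3/2} f = -x^6 - 9x^5 - (135/4)x^4 - (135/2)x^3 - (1191/16)x^2 - (657/16)x - 1283/192
(Δ + E_{3/2}) f = -x^6 - 15x^5 - (195/4)x^4 - (175/2)x^3 - (1431/16)x^2 - (705/16)x - 1187/192
(-2(Δ + E_{3/2})) f = 2x^6 + 30x^5 + (195/2)x^4 + 175x^3 + (1431/8)x^2 + (705/8)x + 1187/96
((1/2)(-2(Δ + E_{3/2}))) f = x^6 + 15x^5 + (195/4)x^4 + (175/2)x^3 + (1431/16)x^2 + (705/16)x + 1187/192

g(x) = x^6 + 15x^5 + (195/4)x^4 + (175/2)x^3 + (1431/16)x^2 + (705/16)x + 1187/192


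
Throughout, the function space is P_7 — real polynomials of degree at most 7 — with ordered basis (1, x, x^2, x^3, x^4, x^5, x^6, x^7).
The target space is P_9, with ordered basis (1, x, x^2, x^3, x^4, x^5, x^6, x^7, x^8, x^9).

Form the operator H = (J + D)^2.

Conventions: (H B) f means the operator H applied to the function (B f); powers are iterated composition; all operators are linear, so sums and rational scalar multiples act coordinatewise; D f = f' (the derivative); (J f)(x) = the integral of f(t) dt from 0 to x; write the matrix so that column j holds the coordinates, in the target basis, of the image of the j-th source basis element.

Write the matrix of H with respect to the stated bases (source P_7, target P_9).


the matrix is [[1, 0, 2, 0, 0, 0, 0, 0]; [0, 2, 0, 6, 0, 0, 0, 0]; [1/2, 0, 2, 0, 12, 0, 0, 0]; [0, 1/6, 0, 2, 0, 20, 0, 0]; [0, 0, 1/12, 0, 2, 0, 30, 0]; [0, 0, 0, 1/20, 0, 2, 0, 42]; [0, 0, 0, 0, 1/30, 0, 2, 0]; [0, 0, 0, 0, 0, 1/42, 0, 2]; [0, 0, 0, 0, 0, 0, 1/56, 0]; [0, 0, 0, 0, 0, 0, 0, 1/72]] (rows listed top to bottom)

image of 1: (1/2)x^2 + 1
image of x: (1/6)x^3 + 2x
image of x^2: (1/12)x^4 + 2x^2 + 2
image of x^3: (1/20)x^5 + 2x^3 + 6x
image of x^4: (1/30)x^6 + 2x^4 + 12x^2
image of x^5: (1/42)x^7 + 2x^5 + 20x^3
image of x^6: (1/56)x^8 + 2x^6 + 30x^4
image of x^7: (1/72)x^9 + 2x^7 + 42x^5
each image's coordinates form column j of the matrix


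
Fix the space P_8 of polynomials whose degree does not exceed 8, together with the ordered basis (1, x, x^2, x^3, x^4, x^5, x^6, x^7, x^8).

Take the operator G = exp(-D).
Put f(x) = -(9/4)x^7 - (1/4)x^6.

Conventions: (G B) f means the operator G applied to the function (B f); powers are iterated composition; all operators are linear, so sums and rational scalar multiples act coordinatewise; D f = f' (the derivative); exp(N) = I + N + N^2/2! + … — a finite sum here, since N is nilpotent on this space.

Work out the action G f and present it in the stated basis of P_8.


order-1 term: (63/4)x^6 + (3/2)x^5
order-2 term: -(189/4)x^5 - (15/4)x^4
order-3 term: (315/4)x^4 + 5x^3
order-4 term: -(315/4)x^3 - (15/4)x^2
order-5 term: (189/4)x^2 + (3/2)x
order-6 term: -(63/4)x - 1/4
order-7 term: 9/4
the series for exp(-D) f terminates at order 7
exp(-D) f = -(9/4)x^7 + (31/2)x^6 - (183/4)x^5 + 75x^4 - (295/4)x^3 + (87/2)x^2 - (57/4)x + 2

the image equals g(x) = -(9/4)x^7 + (31/2)x^6 - (183/4)x^5 + 75x^4 - (295/4)x^3 + (87/2)x^2 - (57/4)x + 2


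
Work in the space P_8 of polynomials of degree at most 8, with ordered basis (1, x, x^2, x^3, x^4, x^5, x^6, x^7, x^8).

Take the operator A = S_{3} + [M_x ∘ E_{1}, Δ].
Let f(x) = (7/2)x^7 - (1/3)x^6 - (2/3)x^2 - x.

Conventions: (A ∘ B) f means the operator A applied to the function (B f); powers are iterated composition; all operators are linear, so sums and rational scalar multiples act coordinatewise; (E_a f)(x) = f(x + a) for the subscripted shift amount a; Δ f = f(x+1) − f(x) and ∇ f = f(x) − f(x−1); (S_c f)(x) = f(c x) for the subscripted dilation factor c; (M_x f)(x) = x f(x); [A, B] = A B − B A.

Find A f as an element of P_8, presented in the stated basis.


S_{3} f = (15309/2)x^7 - 243x^6 - 6x^2 - 3x
Δ f = (49/2)x^6 + (143/2)x^5 + (235/2)x^4 + (695/6)x^3 + (137/2)x^2 + (127/6)x + 3/2
E_{1} Δ f = (49/2)x^6 + (437/2)x^5 + (1685/2)x^4 + (10745/6)x^3 + (4407/2)x^2 + (8881/6)x + 841/2
M_x E_{1} Δ f = (49/2)x^7 + (437/2)x^6 + (1685/2)x^5 + (10745/6)x^4 + (4407/2)x^3 + (8881/6)x^2 + (841/2)x
E_{1} f = (7/2)x^7 + (145/6)x^6 + (143/2)x^5 + (235/2)x^4 + (695/6)x^3 + (407/6)x^2 + (121/6)x + 3/2
M_x E_{1} f = (7/2)x^8 + (145/6)x^7 + (143/2)x^6 + (235/2)x^5 + (695/6)x^4 + (407/6)x^3 + (121/6)x^2 + (3/2)x
Δ (M_x ∘ E_{1}) f = 28x^7 + (1603/6)x^6 + (2265/2)x^5 + (16505/6)x^4 + (24661/6)x^3 + (7503/2)x^2 + (11525/6)x + 422
[M_x ∘ E_{1}, Δ] f = -(7/2)x^7 - (146/3)x^6 - 290x^5 - 960x^4 - (5720/3)x^3 - (6814/3)x^2 - (4501/3)x - 422
(S_{3} + [M_x ∘ E_{1}, Δ]) f = 7651x^7 - (875/3)x^6 - 290x^5 - 960x^4 - (5720/3)x^3 - (6832/3)x^2 - (4510/3)x - 422

the image equals g(x) = 7651x^7 - (875/3)x^6 - 290x^5 - 960x^4 - (5720/3)x^3 - (6832/3)x^2 - (4510/3)x - 422


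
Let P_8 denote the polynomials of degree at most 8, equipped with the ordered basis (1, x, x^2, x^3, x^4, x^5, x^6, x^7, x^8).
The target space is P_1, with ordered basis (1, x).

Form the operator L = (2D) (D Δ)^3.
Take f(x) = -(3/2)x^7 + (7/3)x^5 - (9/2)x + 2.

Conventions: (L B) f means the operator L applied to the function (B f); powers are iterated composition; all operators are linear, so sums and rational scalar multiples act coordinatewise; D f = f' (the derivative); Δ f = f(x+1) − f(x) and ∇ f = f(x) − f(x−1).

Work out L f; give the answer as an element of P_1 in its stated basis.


Δ f = -(21/2)x^6 - (63/2)x^5 - (245/6)x^4 - (175/6)x^3 - (49/6)x^2 + (7/6)x - 11/3
D Δ f = -63x^5 - (315/2)x^4 - (490/3)x^3 - (175/2)x^2 - (49/3)x + 7/6
Δ (D Δ) f = -315x^4 - 1260x^3 - 2065x^2 - 1610x - 1463/3
D Δ (D Δ) f = -1260x^3 - 3780x^2 - 4130x - 1610
Δ (D Δ) (D Δ) f = -3780x^2 - 11340x - 9170
D Δ (D Δ) (D Δ) f = -7560x - 11340
D (D Δ)^3 f = -7560
(2D) (D Δ)^3 f = -15120

the image equals g(x) = -15120


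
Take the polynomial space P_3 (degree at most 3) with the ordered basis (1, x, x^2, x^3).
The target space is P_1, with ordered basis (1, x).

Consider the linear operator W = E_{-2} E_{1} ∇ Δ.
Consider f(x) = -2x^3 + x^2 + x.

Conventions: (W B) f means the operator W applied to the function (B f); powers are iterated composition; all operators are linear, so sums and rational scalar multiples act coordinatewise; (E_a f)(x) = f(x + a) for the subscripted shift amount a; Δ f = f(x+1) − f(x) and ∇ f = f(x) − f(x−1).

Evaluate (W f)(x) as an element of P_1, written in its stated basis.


Δ f = -6x^2 - 4x
∇ Δ f = -12x + 2
E_{1} ∇ Δ f = -12x - 10
E_{-2} (E_{1} ∇ Δ) f = -12x + 14

the result is g(x) = -12x + 14


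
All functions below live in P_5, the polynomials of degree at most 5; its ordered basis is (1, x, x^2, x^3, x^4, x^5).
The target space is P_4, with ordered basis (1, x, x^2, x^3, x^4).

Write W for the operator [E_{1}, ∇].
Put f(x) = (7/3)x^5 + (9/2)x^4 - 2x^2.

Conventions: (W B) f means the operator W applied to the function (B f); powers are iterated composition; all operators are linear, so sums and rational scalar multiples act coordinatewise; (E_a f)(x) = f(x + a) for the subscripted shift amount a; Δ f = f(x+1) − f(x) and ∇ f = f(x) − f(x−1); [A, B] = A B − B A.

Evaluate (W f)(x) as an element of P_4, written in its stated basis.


g(x) = 0

∇ f = (35/3)x^4 - (16/3)x^3 - (11/3)x^2 + (7/3)x - 1/6
E_{1} ∇ f = (35/3)x^4 + (124/3)x^3 + (151/3)x^2 + (77/3)x + 29/6
E_{1} f = (7/3)x^5 + (97/6)x^4 + (124/3)x^3 + (145/3)x^2 + (77/3)x + 29/6
∇ E_{1} f = (35/3)x^4 + (124/3)x^3 + (151/3)x^2 + (77/3)x + 29/6
[E_{1}, ∇] f = 0


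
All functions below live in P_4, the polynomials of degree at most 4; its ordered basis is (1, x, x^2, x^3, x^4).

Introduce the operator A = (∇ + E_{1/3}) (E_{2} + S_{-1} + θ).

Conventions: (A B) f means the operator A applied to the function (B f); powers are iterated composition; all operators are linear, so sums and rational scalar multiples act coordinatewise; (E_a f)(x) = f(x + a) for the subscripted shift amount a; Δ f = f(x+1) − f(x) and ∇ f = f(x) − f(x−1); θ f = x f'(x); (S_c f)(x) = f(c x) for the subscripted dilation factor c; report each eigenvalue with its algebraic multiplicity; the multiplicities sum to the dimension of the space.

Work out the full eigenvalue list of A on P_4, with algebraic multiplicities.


image of 1: 2
image of x: x + 10/3
image of x^2: 4x^2 + (44/3)x + 52/9
image of x^3: 3x^3 + 18x^2 + 20x + 196/9
image of x^4: 6x^4 + 40x^3 + 24x^2 + (896/9)x + 1072/27
the matrix is upper triangular; its diagonal is (2, 1, 4, 3, 6)
for a triangular matrix the eigenvalues are the diagonal entries, with algebraic multiplicity their repetition count

λ = 1 (multiplicity 1), λ = 2 (multiplicity 1), λ = 3 (multiplicity 1), λ = 4 (multiplicity 1), λ = 6 (multiplicity 1)


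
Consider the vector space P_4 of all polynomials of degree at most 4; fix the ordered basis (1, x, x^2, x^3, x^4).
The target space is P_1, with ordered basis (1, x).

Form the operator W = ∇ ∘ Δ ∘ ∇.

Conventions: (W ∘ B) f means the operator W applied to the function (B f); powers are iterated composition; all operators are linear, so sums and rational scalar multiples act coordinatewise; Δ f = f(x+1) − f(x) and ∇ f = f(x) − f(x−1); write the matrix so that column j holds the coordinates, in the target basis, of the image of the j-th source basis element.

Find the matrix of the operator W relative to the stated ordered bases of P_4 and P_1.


the matrix is [[0, 0, 0, 6, -12]; [0, 0, 0, 0, 24]] (rows listed top to bottom)

image of 1: 0
image of x: 0
image of x^2: 0
image of x^3: 6
image of x^4: 24x - 12
each image's coordinates form column j of the matrix


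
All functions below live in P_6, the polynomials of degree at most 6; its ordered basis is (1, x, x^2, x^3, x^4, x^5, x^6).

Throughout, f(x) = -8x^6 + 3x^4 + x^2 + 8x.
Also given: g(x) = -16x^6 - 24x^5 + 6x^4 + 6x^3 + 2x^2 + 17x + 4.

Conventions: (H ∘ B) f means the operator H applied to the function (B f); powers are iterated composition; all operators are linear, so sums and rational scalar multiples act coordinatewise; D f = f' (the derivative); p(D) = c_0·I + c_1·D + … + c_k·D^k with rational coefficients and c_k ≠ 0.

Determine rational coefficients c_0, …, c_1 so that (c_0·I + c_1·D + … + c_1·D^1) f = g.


D^0 f = -8x^6 + 3x^4 + x^2 + 8x
D^1 f = -48x^5 + 12x^3 + 2x + 8
matching coefficients of g against c_0 f + c_1 Df + … from the top degree down determines the c_i
solution: c_0 = 2, c_1 = 1/2

p(D) = 2·I + (1/2)·D, i.e. c_0 = 2, c_1 = 1/2


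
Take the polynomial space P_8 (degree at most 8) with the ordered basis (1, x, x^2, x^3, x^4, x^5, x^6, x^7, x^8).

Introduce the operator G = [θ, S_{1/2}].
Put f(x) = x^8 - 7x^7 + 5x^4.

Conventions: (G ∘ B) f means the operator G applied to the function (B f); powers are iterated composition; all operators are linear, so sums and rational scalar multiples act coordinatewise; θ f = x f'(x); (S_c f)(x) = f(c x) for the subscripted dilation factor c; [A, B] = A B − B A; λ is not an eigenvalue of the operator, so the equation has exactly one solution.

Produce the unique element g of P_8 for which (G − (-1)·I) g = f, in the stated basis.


write g with unknown coordinates in the stated basis and equate coefficients in (G − (-1)·I) g = f
solving from the highest basis element down gives g = x^8 - 7x^7 + 5x^4
check: G g = 0
so G g − (-1)·g = x^8 - 7x^7 + 5x^4 = f ✓

g(x) = x^8 - 7x^7 + 5x^4


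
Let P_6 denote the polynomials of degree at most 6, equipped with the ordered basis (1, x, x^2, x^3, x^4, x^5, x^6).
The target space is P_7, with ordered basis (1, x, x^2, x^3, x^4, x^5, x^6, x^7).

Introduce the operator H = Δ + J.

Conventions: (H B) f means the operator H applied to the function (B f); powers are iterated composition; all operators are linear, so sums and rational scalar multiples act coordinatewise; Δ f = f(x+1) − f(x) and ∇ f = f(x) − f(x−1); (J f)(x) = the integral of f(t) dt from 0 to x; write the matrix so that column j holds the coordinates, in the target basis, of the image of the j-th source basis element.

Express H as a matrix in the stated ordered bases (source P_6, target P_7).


the matrix is [[0, 1, 1, 1, 1, 1, 1]; [1, 0, 2, 3, 4, 5, 6]; [0, 1/2, 0, 3, 6, 10, 15]; [0, 0, 1/3, 0, 4, 10, 20]; [0, 0, 0, 1/4, 0, 5, 15]; [0, 0, 0, 0, 1/5, 0, 6]; [0, 0, 0, 0, 0, 1/6, 0]; [0, 0, 0, 0, 0, 0, 1/7]] (rows listed top to bottom)

image of 1: x
image of x: (1/2)x^2 + 1
image of x^2: (1/3)x^3 + 2x + 1
image of x^3: (1/4)x^4 + 3x^2 + 3x + 1
image of x^4: (1/5)x^5 + 4x^3 + 6x^2 + 4x + 1
image of x^5: (1/6)x^6 + 5x^4 + 10x^3 + 10x^2 + 5x + 1
image of x^6: (1/7)x^7 + 6x^5 + 15x^4 + 20x^3 + 15x^2 + 6x + 1
each image's coordinates form column j of the matrix


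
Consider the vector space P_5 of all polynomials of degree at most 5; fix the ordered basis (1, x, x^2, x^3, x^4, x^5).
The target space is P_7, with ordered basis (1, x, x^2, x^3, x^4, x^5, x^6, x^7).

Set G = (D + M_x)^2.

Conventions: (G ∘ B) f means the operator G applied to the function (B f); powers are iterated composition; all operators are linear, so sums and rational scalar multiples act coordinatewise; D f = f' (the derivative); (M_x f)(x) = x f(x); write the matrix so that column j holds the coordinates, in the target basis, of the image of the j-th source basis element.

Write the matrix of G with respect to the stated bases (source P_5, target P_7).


the matrix is [[1, 0, 2, 0, 0, 0]; [0, 3, 0, 6, 0, 0]; [1, 0, 5, 0, 12, 0]; [0, 1, 0, 7, 0, 20]; [0, 0, 1, 0, 9, 0]; [0, 0, 0, 1, 0, 11]; [0, 0, 0, 0, 1, 0]; [0, 0, 0, 0, 0, 1]] (rows listed top to bottom)

image of 1: x^2 + 1
image of x: x^3 + 3x
image of x^2: x^4 + 5x^2 + 2
image of x^3: x^5 + 7x^3 + 6x
image of x^4: x^6 + 9x^4 + 12x^2
image of x^5: x^7 + 11x^5 + 20x^3
each image's coordinates form column j of the matrix


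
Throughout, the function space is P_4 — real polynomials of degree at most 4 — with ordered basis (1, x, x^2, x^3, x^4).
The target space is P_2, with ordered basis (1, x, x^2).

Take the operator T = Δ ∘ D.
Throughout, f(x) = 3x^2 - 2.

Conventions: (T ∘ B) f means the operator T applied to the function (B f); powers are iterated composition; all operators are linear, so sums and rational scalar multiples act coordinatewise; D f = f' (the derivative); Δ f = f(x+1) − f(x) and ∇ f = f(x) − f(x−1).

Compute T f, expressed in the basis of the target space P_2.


D f = 6x
Δ D f = 6

the image equals g(x) = 6


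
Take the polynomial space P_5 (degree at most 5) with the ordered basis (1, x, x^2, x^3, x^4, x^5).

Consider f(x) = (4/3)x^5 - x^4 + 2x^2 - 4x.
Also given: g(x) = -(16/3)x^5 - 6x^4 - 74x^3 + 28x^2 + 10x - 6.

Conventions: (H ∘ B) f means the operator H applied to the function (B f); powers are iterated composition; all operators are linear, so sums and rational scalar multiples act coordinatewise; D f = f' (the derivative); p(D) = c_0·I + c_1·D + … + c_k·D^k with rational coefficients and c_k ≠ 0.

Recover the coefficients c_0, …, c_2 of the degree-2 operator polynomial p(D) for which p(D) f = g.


p(D) = -4·I − (3/2)·D − 3·D^2, i.e. c_0 = -4, c_1 = -3/2, c_2 = -3

D^0 f = (4/3)x^5 - x^4 + 2x^2 - 4x
D^1 f = (20/3)x^4 - 4x^3 + 4x - 4
D^2 f = (80/3)x^3 - 12x^2 + 4
matching coefficients of g against c_0 f + c_1 Df + … from the top degree down determines the c_i
solution: c_0 = -4, c_1 = -3/2, c_2 = -3


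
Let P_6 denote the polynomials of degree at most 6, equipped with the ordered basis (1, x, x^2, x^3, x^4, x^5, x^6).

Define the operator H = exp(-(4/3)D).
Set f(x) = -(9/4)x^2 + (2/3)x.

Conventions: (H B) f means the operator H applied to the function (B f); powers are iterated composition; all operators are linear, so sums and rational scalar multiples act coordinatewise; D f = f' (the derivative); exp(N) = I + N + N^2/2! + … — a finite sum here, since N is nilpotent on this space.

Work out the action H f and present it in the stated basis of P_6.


the image equals g(x) = -(9/4)x^2 + (20/3)x - 44/9

order-1 term: 6x - 8/9
order-2 term: -4
the series for exp(-(4/3)D) f terminates at order 2
exp(-(4/3)D) f = -(9/4)x^2 + (20/3)x - 44/9


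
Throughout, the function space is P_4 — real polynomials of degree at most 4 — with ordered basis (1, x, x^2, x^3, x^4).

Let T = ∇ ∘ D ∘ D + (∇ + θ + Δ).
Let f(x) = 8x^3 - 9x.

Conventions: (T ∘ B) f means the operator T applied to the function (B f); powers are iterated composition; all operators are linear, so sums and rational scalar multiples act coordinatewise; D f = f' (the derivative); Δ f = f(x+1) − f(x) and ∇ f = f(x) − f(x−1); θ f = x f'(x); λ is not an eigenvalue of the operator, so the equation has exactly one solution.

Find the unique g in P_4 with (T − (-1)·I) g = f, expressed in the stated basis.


g(x) = 2x^3 - 4x^2 + (7/2)x - 23

write g with unknown coordinates in the stated basis and equate coefficients in (T − (-1)·I) g = f
solving from the highest basis element down gives g = 2x^3 - 4x^2 + (7/2)x - 23
check: T g = 6x^3 + 4x^2 - (25/2)x + 23
so T g − (-1)·g = 8x^3 - 9x = f ✓


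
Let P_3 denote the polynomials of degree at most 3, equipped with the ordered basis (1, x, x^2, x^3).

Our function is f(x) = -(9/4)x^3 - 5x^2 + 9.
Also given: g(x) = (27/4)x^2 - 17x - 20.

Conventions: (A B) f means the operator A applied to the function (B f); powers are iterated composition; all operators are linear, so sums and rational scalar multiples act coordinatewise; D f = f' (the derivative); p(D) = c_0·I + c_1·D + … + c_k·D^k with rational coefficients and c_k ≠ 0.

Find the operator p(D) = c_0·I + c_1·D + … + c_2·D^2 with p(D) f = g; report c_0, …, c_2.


c_0 = 0, c_1 = -1, c_2 = 2

D^0 f = -(9/4)x^3 - 5x^2 + 9
D^1 f = -(27/4)x^2 - 10x
D^2 f = -(27/2)x - 10
matching coefficients of g against c_0 f + c_1 Df + … from the top degree down determines the c_i
solution: c_0 = 0, c_1 = -1, c_2 = 2


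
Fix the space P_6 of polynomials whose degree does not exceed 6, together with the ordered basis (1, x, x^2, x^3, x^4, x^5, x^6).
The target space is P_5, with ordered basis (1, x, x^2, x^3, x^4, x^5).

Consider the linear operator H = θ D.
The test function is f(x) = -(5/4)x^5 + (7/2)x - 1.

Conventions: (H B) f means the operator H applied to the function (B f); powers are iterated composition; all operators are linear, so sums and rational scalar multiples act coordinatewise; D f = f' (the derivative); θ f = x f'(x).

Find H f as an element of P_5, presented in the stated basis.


D f = -(25/4)x^4 + 7/2
θ D f = -25x^4

g(x) = -25x^4


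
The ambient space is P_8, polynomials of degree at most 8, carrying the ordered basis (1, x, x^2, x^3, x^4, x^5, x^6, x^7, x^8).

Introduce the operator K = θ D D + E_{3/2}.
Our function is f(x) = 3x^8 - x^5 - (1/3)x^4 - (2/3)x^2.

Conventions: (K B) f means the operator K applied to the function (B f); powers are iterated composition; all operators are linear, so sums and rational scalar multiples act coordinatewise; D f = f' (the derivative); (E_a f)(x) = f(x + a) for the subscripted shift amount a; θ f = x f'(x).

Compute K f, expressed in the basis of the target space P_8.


g(x) = 3x^8 + 36x^7 + 1197x^6 + 566x^5 + (25327/24)x^4 + (4765/4)x^3 + (43675/48)x^2 + (1513/4)x + 16923/256

D f = 24x^7 - 5x^4 - (4/3)x^3 - (4/3)x
D D f = 168x^6 - 20x^3 - 4x^2 - 4/3
θ D D f = 1008x^6 - 60x^3 - 8x^2
E_{3/2} f = 3x^8 + 36x^7 + 189x^6 + 566x^5 + (25327/24)x^4 + (5005/4)x^3 + (44059/48)x^2 + (1513/4)x + 16923/256
(θ D D + E_{3/2}) f = 3x^8 + 36x^7 + 1197x^6 + 566x^5 + (25327/24)x^4 + (4765/4)x^3 + (43675/48)x^2 + (1513/4)x + 16923/256


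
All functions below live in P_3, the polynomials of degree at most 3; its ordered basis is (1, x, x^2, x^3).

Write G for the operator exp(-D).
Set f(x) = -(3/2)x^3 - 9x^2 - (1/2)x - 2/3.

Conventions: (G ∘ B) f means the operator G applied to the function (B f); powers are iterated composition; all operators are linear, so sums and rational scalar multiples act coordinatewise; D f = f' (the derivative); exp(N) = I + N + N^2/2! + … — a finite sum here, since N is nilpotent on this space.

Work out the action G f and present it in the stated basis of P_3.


order-1 term: (9/2)x^2 + 18x + 1/2
order-2 term: -(9/2)x - 9
order-3 term: 3/2
the series for exp(-D) f terminates at order 3
exp(-D) f = -(3/2)x^3 - (9/2)x^2 + 13x - 23/3

the image equals g(x) = -(3/2)x^3 - (9/2)x^2 + 13x - 23/3


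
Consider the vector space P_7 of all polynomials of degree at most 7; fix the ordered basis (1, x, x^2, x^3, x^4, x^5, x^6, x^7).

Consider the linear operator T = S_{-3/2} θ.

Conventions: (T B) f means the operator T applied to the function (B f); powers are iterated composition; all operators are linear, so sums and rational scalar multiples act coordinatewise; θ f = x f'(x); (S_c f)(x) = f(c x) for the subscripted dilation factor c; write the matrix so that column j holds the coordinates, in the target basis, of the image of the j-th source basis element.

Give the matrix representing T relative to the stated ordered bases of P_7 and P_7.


the matrix is [[0, 0, 0, 0, 0, 0, 0, 0]; [0, -3/2, 0, 0, 0, 0, 0, 0]; [0, 0, 9/2, 0, 0, 0, 0, 0]; [0, 0, 0, -81/8, 0, 0, 0, 0]; [0, 0, 0, 0, 81/4, 0, 0, 0]; [0, 0, 0, 0, 0, -1215/32, 0, 0]; [0, 0, 0, 0, 0, 0, 2187/32, 0]; [0, 0, 0, 0, 0, 0, 0, -15309/128]] (rows listed top to bottom)

image of 1: 0
image of x: -(3/2)x
image of x^2: (9/2)x^2
image of x^3: -(81/8)x^3
image of x^4: (81/4)x^4
image of x^5: -(1215/32)x^5
image of x^6: (2187/32)x^6
image of x^7: -(15309/128)x^7
each image's coordinates form column j of the matrix


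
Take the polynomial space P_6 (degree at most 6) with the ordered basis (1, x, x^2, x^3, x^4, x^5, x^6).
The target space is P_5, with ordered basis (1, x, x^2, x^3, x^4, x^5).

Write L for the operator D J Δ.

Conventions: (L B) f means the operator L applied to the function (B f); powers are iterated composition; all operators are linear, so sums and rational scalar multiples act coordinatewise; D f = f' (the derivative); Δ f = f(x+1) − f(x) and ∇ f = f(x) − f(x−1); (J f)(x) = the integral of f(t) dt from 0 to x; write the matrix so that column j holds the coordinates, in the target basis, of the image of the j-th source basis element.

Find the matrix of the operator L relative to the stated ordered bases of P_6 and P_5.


the matrix is [[0, 1, 1, 1, 1, 1, 1]; [0, 0, 2, 3, 4, 5, 6]; [0, 0, 0, 3, 6, 10, 15]; [0, 0, 0, 0, 4, 10, 20]; [0, 0, 0, 0, 0, 5, 15]; [0, 0, 0, 0, 0, 0, 6]] (rows listed top to bottom)

image of 1: 0
image of x: 1
image of x^2: 2x + 1
image of x^3: 3x^2 + 3x + 1
image of x^4: 4x^3 + 6x^2 + 4x + 1
image of x^5: 5x^4 + 10x^3 + 10x^2 + 5x + 1
image of x^6: 6x^5 + 15x^4 + 20x^3 + 15x^2 + 6x + 1
each image's coordinates form column j of the matrix


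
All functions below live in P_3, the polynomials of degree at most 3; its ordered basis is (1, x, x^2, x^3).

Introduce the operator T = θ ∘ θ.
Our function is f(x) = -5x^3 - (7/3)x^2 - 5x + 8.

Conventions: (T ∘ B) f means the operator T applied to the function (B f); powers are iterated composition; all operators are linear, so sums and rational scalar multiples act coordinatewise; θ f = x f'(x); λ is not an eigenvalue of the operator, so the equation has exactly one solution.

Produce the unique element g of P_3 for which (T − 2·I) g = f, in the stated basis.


g(x) = -(5/7)x^3 - (7/6)x^2 + 5x - 4

write g with unknown coordinates in the stated basis and equate coefficients in (T − 2·I) g = f
solving from the highest basis element down gives g = -(5/7)x^3 - (7/6)x^2 + 5x - 4
check: T g = -(45/7)x^3 - (14/3)x^2 + 5x
so T g − 2·g = -5x^3 - (7/3)x^2 - 5x + 8 = f ✓


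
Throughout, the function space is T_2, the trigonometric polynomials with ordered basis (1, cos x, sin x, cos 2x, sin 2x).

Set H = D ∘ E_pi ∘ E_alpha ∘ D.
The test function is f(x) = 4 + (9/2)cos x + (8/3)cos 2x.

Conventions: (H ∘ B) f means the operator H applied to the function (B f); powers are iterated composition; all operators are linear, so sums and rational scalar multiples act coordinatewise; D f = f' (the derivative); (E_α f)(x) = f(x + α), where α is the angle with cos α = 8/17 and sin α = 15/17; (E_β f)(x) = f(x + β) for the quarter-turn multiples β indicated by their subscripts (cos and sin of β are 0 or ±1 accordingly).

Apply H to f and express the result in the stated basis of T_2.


the image equals g(x) = (36/17)cos x - (135/34)sin x + (5152/867)cos 2x + (2560/289)sin 2x

D f = -(9/2)sin x - (16/3)sin 2x
E_alpha D f = -(135/34)cos x - (36/17)sin x - (1280/289)cos 2x + (2576/867)sin 2x
E_pi E_alpha D f = (135/34)cos x + (36/17)sin x - (1280/289)cos 2x + (2576/867)sin 2x
D (E_pi ∘ E_alpha) D f = (36/17)cos x - (135/34)sin x + (5152/867)cos 2x + (2560/289)sin 2x


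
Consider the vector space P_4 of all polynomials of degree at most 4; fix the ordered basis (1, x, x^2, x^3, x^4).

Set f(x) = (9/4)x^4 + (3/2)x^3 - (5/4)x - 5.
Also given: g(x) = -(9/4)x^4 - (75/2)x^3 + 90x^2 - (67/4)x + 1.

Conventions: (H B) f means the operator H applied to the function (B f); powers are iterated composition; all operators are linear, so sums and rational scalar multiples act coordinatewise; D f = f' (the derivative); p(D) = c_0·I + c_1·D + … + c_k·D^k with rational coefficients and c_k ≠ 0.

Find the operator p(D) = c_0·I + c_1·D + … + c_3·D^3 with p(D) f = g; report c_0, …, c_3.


p(D) = -I − 4·D + 4·D^2 − D^3, i.e. c_0 = -1, c_1 = -4, c_2 = 4, c_3 = -1

D^0 f = (9/4)x^4 + (3/2)x^3 - (5/4)x - 5
D^1 f = 9x^3 + (9/2)x^2 - 5/4
D^2 f = 27x^2 + 9x
D^3 f = 54x + 9
matching coefficients of g against c_0 f + c_1 Df + … from the top degree down determines the c_i
solution: c_0 = -1, c_1 = -4, c_2 = 4, c_3 = -1


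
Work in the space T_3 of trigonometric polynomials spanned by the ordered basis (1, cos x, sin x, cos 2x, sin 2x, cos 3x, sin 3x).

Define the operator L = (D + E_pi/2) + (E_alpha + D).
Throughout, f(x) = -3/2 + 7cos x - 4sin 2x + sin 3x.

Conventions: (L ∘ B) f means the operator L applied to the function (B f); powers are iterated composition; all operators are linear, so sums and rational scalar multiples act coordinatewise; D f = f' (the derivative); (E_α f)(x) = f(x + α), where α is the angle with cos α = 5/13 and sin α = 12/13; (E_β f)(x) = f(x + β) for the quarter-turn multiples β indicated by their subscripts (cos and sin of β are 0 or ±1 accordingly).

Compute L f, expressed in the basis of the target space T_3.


the image equals g(x) = -3 + (35/13)cos x - (357/13)sin x - (3184/169)cos 2x + (1152/169)sin 2x + (10157/2197)cos 3x - (2035/2197)sin 3x

D f = -7sin x - 8cos 2x + 3cos 3x
E_pi/2 f = -3/2 - 7sin x + 4sin 2x - cos 3x
(D + E_pi/2) f = -3/2 - 14sin x - 8cos 2x + 4sin 2x + 2cos 3x
E_alpha f = -3/2 + (35/13)cos x - (84/13)sin x - (480/169)cos 2x + (476/169)sin 2x - (828/2197)cos 3x - (2035/2197)sin 3x
D f = -7sin x - 8cos 2x + 3cos 3x
(E_alpha + D) f = -3/2 + (35/13)cos x - (175/13)sin x - (1832/169)cos 2x + (476/169)sin 2x + (5763/2197)cos 3x - (2035/2197)sin 3x
((D + E_pi/2) + (E_alpha + D)) f = -3 + (35/13)cos x - (357/13)sin x - (3184/169)cos 2x + (1152/169)sin 2x + (10157/2197)cos 3x - (2035/2197)sin 3x


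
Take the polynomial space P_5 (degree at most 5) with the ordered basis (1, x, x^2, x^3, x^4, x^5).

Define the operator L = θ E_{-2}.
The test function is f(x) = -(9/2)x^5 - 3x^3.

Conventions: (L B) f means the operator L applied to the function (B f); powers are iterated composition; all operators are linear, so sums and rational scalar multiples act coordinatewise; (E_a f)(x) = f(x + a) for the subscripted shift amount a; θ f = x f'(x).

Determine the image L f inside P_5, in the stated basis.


E_{-2} f = -(9/2)x^5 + 45x^4 - 183x^3 + 378x^2 - 396x + 168
θ E_{-2} f = -(45/2)x^5 + 180x^4 - 549x^3 + 756x^2 - 396x

g(x) = -(45/2)x^5 + 180x^4 - 549x^3 + 756x^2 - 396x


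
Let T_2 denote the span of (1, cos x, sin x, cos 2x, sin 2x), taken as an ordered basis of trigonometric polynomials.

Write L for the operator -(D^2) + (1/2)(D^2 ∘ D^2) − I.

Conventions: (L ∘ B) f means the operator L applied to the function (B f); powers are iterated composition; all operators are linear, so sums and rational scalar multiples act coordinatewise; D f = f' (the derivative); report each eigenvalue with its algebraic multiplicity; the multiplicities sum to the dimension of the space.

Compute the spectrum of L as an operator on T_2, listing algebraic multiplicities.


λ = -1 (multiplicity 1), λ = 1/2 (multiplicity 2), λ = 11 (multiplicity 2)

image of 1: -1
image of cos x: (1/2)cos x
image of sin x: (1/2)sin x
image of cos 2x: 11cos 2x
image of sin 2x: 11sin 2x
the matrix is diagonal; its diagonal is (-1, 1/2, 1/2, 11, 11)
for a triangular matrix the eigenvalues are the diagonal entries, with algebraic multiplicity their repetition count


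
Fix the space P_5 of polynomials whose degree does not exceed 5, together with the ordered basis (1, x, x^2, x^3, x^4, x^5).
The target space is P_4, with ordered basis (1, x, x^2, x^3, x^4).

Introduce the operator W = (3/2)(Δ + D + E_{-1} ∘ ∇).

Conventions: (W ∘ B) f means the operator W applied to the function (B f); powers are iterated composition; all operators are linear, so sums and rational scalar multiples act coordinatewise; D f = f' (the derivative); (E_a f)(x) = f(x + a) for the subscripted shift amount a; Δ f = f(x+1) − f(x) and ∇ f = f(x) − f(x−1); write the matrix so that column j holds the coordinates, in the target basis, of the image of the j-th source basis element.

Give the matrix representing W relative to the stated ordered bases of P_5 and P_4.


the matrix is [[0, 9/2, -3, 12, -21, 48]; [0, 0, 9, -9, 48, -105]; [0, 0, 0, 27/2, -18, 120]; [0, 0, 0, 0, 18, -30]; [0, 0, 0, 0, 0, 45/2]] (rows listed top to bottom)

image of 1: 0
image of x: 9/2
image of x^2: 9x - 3
image of x^3: (27/2)x^2 - 9x + 12
image of x^4: 18x^3 - 18x^2 + 48x - 21
image of x^5: (45/2)x^4 - 30x^3 + 120x^2 - 105x + 48
each image's coordinates form column j of the matrix


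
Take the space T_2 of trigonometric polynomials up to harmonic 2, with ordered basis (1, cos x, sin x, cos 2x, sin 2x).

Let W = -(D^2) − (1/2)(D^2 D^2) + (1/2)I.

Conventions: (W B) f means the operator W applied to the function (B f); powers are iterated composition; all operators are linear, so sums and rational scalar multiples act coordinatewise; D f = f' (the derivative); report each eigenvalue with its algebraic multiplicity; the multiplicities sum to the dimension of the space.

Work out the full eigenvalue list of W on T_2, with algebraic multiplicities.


image of 1: 1/2
image of cos x: cos x
image of sin x: sin x
image of cos 2x: -(7/2)cos 2x
image of sin 2x: -(7/2)sin 2x
the matrix is diagonal; its diagonal is (1/2, 1, 1, -7/2, -7/2)
for a triangular matrix the eigenvalues are the diagonal entries, with algebraic multiplicity their repetition count

λ = -7/2 (multiplicity 2), λ = 1/2 (multiplicity 1), λ = 1 (multiplicity 2)


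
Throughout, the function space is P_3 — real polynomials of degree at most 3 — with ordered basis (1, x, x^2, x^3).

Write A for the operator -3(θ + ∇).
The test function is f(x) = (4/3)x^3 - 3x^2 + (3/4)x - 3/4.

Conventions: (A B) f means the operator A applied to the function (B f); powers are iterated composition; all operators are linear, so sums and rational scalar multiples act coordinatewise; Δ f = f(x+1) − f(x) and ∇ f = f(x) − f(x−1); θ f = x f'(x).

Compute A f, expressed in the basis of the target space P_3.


g(x) = -12x^3 + 6x^2 + (111/4)x - 61/4

θ f = 4x^3 - 6x^2 + (3/4)x
∇ f = 4x^2 - 10x + 61/12
(θ + ∇) f = 4x^3 - 2x^2 - (37/4)x + 61/12
(-3(θ + ∇)) f = -12x^3 + 6x^2 + (111/4)x - 61/4


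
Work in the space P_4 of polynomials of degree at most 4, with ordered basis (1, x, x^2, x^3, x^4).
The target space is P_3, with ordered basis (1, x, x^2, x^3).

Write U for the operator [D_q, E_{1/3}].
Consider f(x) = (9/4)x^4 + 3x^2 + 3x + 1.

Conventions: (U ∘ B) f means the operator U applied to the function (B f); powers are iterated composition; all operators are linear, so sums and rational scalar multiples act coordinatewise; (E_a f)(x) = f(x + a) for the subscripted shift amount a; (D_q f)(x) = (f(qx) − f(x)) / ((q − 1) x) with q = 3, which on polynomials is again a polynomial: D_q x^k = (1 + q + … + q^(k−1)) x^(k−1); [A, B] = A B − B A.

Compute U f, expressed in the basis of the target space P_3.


E_{1/3} f = (9/4)x^4 + 3x^3 + (9/2)x^2 + (16/3)x + 85/36
D_q E_{1/3} f = 90x^3 + 39x^2 + 18x + 16/3
D_q f = 90x^3 + 12x + 3
E_{1/3} D_q f = 90x^3 + 90x^2 + 42x + 31/3
[D_q, E_{1/3}] f = -51x^2 - 24x - 5

g(x) = -51x^2 - 24x - 5
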